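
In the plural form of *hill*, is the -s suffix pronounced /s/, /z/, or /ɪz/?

The stem *hill* ends in a voiced non-sibilant sound.
The plural suffix surfaces as /ɪz/ after sibilants, /s/ after other voiceless consonants, and /z/ after other voiced sounds.
So the plural -s on *hill* is pronounced /z/.

/z/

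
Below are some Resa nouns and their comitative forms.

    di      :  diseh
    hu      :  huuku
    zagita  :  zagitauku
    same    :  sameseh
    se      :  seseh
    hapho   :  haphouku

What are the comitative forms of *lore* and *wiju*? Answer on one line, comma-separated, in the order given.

The pattern is front/back vowel harmony: -seh when the last vowel of the stem is a front vowel (*di*, *same*, *se*); -uku when the last vowel of the stem is a back vowel (*hu*, *zagita*, *hapho*).
Since the last vowel of *lore* is /e/ (a front vowel), it takes -seh, giving *loreseh*.
*wiju*: last vowel = /u/, a back vowel → -uku → *wijuuku*.

loreseh, wijuuku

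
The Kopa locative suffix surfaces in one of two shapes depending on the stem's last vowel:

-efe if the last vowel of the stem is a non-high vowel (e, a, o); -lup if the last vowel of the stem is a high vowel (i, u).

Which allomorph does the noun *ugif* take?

*ugif* — last vowel /i/ (a high vowel) → -lup.

-lup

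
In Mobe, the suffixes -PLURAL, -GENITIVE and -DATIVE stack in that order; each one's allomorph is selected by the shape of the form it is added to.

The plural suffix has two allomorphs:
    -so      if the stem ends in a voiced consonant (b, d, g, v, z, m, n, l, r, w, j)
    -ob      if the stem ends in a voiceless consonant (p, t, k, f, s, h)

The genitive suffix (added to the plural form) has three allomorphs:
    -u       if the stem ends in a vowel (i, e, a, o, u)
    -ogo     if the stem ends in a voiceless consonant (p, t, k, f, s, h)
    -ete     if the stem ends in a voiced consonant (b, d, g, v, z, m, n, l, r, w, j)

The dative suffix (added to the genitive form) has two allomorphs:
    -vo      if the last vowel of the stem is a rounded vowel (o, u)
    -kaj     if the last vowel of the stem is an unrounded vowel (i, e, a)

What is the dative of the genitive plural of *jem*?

jemsouvo

*jem* — final consonant /m/ (voiced) → -so → *jemso*.
The plural form *jemso* — final sound /o/ (a vowel) → -u → *jemsou*.
Since the last vowel of the genitive form *jemsou* is /u/ (a rounded vowel), it takes -vo, giving *jemsouvo*.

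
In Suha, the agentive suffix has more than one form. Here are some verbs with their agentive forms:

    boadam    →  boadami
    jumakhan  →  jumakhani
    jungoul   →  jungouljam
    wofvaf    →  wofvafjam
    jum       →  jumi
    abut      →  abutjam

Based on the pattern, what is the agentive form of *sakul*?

sakuljam

Looking at the final consonant of each stem: -i when the stem ends in a nasal (*boadam*, *jumakhan*, *jum*); -jam when the stem ends in a non-nasal consonant (*jungoul*, *wofvaf*, *abut*).
*sakul*: final consonant = /l/, non-nasal → -jam → *sakuljam*.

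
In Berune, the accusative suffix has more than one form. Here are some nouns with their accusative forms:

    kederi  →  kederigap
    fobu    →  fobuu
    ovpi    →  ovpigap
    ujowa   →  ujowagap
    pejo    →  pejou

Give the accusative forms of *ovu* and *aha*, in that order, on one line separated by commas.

ovuu, ahagap

The pattern is rounding harmony: -u when the last vowel of the stem is a rounded vowel (*fobu*, *pejo*); -gap when the last vowel of the stem is an unrounded vowel (*kederi*, *ovpi*, *ujowa*).
Since the last vowel of *ovu* is /u/ (a rounded vowel), it takes -u, giving *ovuu*.
*aha* — last vowel /a/ (an unrounded vowel) → -gap → *ahagap*.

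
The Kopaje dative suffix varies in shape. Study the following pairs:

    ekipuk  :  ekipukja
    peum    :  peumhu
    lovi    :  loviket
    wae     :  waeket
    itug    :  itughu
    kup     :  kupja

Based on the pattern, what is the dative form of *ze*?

zeket

The pattern is voicing of the final sound: -ja when the stem ends in a voiceless consonant (*ekipuk*, *kup*); -hu when the stem ends in a voiced consonant (*peum*, *itug*); -ket when the stem ends in a vowel (*lovi*, *wae*).
*ze* — final sound /e/ (a vowel) → -ket → *zeket*.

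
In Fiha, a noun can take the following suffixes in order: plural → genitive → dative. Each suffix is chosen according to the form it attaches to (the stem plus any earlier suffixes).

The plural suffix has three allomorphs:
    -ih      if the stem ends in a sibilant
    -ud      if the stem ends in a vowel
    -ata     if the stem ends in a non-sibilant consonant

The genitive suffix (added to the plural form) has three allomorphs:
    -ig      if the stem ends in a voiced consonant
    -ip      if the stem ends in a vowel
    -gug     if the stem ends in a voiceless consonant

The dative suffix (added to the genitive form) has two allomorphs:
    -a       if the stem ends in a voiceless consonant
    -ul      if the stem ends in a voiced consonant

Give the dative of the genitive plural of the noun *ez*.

ezihgugul

The final sound of *ez* is /z/, which is a sibilant, so the plural suffix is -ih, giving *ezih*.
Since the final sound of the plural form *ezih* is /h/ (a voiceless consonant), it takes -gug, giving *ezihgug*.
Since the final consonant of the genitive form *ezihgug* is /g/ (voiced), it takes -ul, giving *ezihgugul*.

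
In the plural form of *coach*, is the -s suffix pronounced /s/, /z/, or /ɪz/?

The stem *coach* ends in a sibilant (/s, z, ʃ, ʒ, tʃ, dʒ/).
The plural suffix surfaces as /ɪz/ after sibilants, /s/ after other voiceless consonants, and /z/ after other voiced sounds.
So the plural -s on *coach* is pronounced /ɪz/.

/ɪz/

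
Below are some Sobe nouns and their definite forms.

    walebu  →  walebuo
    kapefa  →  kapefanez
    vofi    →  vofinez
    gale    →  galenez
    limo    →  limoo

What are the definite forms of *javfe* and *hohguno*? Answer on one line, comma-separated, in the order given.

javfenez, hohgunoo

The pattern is rounding harmony: -o when the last vowel of the stem is a rounded vowel (*walebu*, *limo*); -nez when the last vowel of the stem is an unrounded vowel (*kapefa*, *vofi*, *gale*).
*javfe*: last vowel = /e/, an unrounded vowel → -nez → *javfenez*.
*hohguno*: last vowel = /o/, a rounded vowel → -o → *hohgunoo*.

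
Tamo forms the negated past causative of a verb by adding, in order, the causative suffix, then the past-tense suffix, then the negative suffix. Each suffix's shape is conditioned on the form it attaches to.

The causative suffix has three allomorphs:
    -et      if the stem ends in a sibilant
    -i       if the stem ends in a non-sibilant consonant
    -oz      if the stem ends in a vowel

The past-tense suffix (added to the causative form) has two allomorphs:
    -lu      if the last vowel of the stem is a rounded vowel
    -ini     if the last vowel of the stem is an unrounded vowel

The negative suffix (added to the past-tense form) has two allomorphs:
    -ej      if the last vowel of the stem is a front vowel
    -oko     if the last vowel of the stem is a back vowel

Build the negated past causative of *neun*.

*neun*: final sound = /n/, a non-sibilant consonant → -i → *neuni*.
The causative form *neuni* — last vowel /i/ (an unrounded vowel) → -ini → *neuniini*.
Since the last vowel of the past-tense form *neuniini* is /i/ (a front vowel), it takes -ej, giving *neuniiniej*.

neuniiniej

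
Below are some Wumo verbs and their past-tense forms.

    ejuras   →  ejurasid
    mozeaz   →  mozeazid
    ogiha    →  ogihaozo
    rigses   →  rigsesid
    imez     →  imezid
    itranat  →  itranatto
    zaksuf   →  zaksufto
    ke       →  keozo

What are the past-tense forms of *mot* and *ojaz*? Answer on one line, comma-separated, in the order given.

The pattern is sibilance of the final sound: -id when the stem ends in a sibilant (*ejuras*, *mozeaz*, *rigses*, *imez*); -to when the stem ends in a non-sibilant consonant (*itranat*, *zaksuf*); -ozo when the stem ends in a vowel (*ogiha*, *ke*).
*mot* — final sound /t/ (a non-sibilant consonant) → -to → *motto*.
*ojaz* — final sound /z/ (a sibilant) → -id → *ojazid*.

motto, ojazid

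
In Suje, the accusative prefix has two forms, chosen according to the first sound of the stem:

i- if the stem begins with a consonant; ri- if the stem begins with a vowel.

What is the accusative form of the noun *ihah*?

riihah

*ihah*: first sound = /i/, a vowel → ri- → *riihah*.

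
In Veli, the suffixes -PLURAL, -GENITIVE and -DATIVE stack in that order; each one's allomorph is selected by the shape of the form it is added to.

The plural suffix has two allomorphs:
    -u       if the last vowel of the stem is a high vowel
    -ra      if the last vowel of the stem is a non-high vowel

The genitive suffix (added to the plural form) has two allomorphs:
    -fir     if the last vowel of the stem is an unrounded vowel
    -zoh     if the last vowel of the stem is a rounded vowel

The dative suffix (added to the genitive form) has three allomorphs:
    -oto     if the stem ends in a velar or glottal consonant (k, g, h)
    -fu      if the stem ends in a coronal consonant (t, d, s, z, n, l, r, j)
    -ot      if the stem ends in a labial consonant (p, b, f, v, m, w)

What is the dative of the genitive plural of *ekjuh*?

*ekjuh*: last vowel = /u/, a high vowel → -u → *ekjuhu*.
The plural form *ekjuhu*: last vowel = /u/, a rounded vowel → -zoh → *ekjuhuzoh*.
Since the final consonant of the genitive form *ekjuhuzoh* is /h/ (velar/glottal), it takes -oto, giving *ekjuhuzohoto*.

ekjuhuzohoto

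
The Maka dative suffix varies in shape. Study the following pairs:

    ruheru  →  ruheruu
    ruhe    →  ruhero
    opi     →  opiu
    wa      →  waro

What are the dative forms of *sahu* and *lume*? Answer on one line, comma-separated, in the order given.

sahuu, lumero

The alternation tracks the last vowel of the stem — -u when the last vowel of the stem is a high vowel (*ruheru*, *opi*); -ro when the last vowel of the stem is a non-high vowel (*ruhe*, *wa*).
The last vowel of *sahu* is /u/, which is a high vowel, so the suffix is -u, giving *sahuu*.
The last vowel of *lume* is /e/, which is a non-high vowel, so the suffix is -ro, giving *lumero*.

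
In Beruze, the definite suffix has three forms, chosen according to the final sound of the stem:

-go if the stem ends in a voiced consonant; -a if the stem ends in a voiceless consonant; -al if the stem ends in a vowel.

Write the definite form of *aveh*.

*aveh* — final sound /h/ (a voiceless consonant) → -a → *aveha*.

aveha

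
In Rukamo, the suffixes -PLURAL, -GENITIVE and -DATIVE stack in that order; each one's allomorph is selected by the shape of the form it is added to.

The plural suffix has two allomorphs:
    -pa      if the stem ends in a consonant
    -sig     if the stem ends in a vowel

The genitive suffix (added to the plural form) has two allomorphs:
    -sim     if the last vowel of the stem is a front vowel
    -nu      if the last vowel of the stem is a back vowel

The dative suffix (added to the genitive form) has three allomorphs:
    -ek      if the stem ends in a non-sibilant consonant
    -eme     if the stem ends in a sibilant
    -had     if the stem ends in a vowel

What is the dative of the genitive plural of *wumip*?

wumippanuhad

The final sound of *wumip* is /p/, which is a consonant, so the plural suffix is -pa, giving *wumippa*.
The plural form *wumippa*: last vowel = /a/, a back vowel → -nu → *wumippanu*.
The genitive form *wumippanu*: final sound = /u/, a vowel → -had → *wumippanuhad*.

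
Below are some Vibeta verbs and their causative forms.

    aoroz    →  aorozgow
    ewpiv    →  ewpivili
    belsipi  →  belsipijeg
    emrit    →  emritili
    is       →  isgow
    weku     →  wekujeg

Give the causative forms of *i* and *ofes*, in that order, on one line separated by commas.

ijeg, ofesgow

The alternation tracks the final sound of the stem — -gow when the stem ends in a sibilant (*aoroz*, *is*); -ili when the stem ends in a non-sibilant consonant (*ewpiv*, *emrit*); -jeg when the stem ends in a vowel (*belsipi*, *weku*).
*i* — final sound /i/ (a vowel) → -jeg → *ijeg*.
*ofes* — final sound /s/ (a sibilant) → -gow → *ofesgow*.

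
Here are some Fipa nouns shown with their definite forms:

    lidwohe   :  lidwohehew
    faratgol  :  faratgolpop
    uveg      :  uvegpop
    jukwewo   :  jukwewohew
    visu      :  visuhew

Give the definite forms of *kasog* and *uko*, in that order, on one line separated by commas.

kasogpop, ukohew

The pattern is consonant vs. vowel: -pop when the stem ends in a consonant (*faratgol*, *uveg*); -hew when the stem ends in a vowel (*lidwohe*, *jukwewo*, *visu*).
*kasog* — final sound /g/ (a consonant) → -pop → *kasogpop*.
Since the final sound of *uko* is /o/ (a vowel), it takes -hew, giving *ukohew*.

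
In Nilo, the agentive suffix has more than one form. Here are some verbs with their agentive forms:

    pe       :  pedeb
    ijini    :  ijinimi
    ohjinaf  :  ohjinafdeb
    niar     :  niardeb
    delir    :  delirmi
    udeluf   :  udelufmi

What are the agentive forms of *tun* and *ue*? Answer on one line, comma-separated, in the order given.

tunmi, uedeb

Looking at the last vowel of each stem: -mi when the last vowel of the stem is a high vowel (*ijini*, *delir*, *udeluf*); -deb when the last vowel of the stem is a non-high vowel (*pe*, *ohjinaf*, *niar*).
The last vowel of *tun* is /u/, which is a high vowel, so the suffix is -mi, giving *tunmi*.
*ue*: last vowel = /e/, a non-high vowel → -deb → *uedeb*.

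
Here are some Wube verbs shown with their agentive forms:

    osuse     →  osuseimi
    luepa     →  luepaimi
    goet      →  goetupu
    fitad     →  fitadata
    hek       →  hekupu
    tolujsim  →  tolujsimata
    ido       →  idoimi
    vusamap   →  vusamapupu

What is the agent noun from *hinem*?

hinemata

The alternation tracks the final sound of the stem — -upu when the stem ends in a voiceless consonant (*goet*, *hek*, *vusamap*); -ata when the stem ends in a voiced consonant (*fitad*, *tolujsim*); -imi when the stem ends in a vowel (*osuse*, *luepa*, *ido*).
*hinem*: final sound = /m/, a voiced consonant → -ata → *hinemata*.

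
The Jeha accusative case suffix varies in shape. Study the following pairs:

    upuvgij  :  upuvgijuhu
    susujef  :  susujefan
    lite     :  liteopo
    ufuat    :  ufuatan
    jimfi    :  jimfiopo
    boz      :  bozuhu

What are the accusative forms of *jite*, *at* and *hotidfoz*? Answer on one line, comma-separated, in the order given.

jiteopo, atan, hotidfozuhu

The suffix is conditioned by the final sound: -an when the stem ends in a voiceless consonant (*susujef*, *ufuat*); -uhu when the stem ends in a voiced consonant (*upuvgij*, *boz*); -opo when the stem ends in a vowel (*lite*, *jimfi*).
*jite*: final sound = /e/, a vowel → -opo → *jiteopo*.
Since the final sound of *at* is /t/ (a voiceless consonant), it takes -an, giving *atan*.
The final sound of *hotidfoz* is /z/, which is a voiced consonant, so the suffix is -uhu, giving *hotidfozuhu*.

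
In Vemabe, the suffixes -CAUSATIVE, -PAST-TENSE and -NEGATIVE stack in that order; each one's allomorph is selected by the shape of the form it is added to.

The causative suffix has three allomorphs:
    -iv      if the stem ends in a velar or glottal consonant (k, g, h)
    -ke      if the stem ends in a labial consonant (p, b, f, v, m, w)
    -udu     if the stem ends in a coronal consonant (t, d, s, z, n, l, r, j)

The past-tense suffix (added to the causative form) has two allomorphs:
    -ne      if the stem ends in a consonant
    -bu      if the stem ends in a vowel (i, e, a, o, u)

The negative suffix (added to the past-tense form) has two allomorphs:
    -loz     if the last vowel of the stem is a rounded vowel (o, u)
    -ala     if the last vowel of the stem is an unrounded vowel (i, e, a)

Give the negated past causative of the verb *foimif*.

foimifkebuloz

*foimif*: final consonant = /f/, labial → -ke → *foimifke*.
The final sound of the causative form *foimifke* is /e/, which is a vowel, so the past-tense suffix is -bu, giving *foimifkebu*.
The past-tense form *foimifkebu* — last vowel /u/ (a rounded vowel) → -loz → *foimifkebuloz*.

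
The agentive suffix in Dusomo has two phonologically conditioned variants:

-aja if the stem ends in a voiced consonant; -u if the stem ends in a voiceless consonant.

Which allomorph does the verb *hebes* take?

-u

*hebes* — final consonant /s/ (voiceless) → -u.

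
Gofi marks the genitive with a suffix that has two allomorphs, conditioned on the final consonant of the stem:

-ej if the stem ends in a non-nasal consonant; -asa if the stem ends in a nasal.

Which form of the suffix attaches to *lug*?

Since the final consonant of *lug* is /g/ (non-nasal), it takes -ej.

-ej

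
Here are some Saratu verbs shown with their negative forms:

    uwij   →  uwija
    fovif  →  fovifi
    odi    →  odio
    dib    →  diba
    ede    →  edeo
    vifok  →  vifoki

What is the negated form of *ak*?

aki

The suffix is conditioned by the final sound: -i when the stem ends in a voiceless consonant (*fovif*, *vifok*); -a when the stem ends in a voiced consonant (*uwij*, *dib*); -o when the stem ends in a vowel (*odi*, *ede*).
The final sound of *ak* is /k/, which is a voiceless consonant, so the suffix is -i, giving *aki*.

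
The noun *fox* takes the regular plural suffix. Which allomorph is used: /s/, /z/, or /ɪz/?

The stem *fox* ends in a sibilant (/s, z, ʃ, ʒ, tʃ, dʒ/).
The plural suffix surfaces as /ɪz/ after sibilants, /s/ after other voiceless consonants, and /z/ after other voiced sounds.
So the plural -s on *fox* is pronounced /ɪz/.

/ɪz/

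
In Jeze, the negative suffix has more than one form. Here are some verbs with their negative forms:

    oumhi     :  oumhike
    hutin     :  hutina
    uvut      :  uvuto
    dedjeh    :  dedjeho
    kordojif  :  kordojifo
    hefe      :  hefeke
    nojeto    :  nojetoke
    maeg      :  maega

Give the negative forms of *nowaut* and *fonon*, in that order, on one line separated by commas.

nowauto, fonona

Looking at the final sound of each stem: -o when the stem ends in a voiceless consonant (*uvut*, *dedjeh*, *kordojif*); -a when the stem ends in a voiced consonant (*hutin*, *maeg*); -ke when the stem ends in a vowel (*oumhi*, *hefe*, *nojeto*).
*nowaut*: final sound = /t/, a voiceless consonant → -o → *nowauto*.
*fonon* — final sound /n/ (a voiced consonant) → -a → *fonona*.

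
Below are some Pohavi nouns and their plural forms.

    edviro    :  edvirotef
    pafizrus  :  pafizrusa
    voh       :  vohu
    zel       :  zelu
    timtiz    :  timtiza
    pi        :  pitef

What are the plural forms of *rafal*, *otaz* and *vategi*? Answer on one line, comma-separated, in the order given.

rafalu, otaza, vategitef

Looking at the final sound of each stem: -a when the stem ends in a sibilant (*pafizrus*, *timtiz*); -u when the stem ends in a non-sibilant consonant (*voh*, *zel*); -tef when the stem ends in a vowel (*edviro*, *pi*).
Since the final sound of *rafal* is /l/ (a non-sibilant consonant), it takes -u, giving *rafalu*.
*otaz* — final sound /z/ (a sibilant) → -a → *otaza*.
The final sound of *vategi* is /i/, which is a vowel, so the suffix is -tef, giving *vategitef*.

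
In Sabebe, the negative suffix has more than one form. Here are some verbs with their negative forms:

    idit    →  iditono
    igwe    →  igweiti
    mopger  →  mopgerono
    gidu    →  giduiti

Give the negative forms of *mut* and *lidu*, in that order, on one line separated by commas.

mutono, liduiti

The suffix is conditioned by the final sound: -ono when the stem ends in a consonant (*idit*, *mopger*); -iti when the stem ends in a vowel (*igwe*, *gidu*).
The final sound of *mut* is /t/, which is a consonant, so the suffix is -ono, giving *mutono*.
*lidu*: final sound = /u/, a vowel → -iti → *liduiti*.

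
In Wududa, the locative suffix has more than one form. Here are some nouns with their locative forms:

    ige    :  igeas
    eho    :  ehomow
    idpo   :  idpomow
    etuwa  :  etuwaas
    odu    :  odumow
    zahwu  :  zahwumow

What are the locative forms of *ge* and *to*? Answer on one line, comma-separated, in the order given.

geas, tomow

The pattern is rounding harmony: -mow when the last vowel of the stem is a rounded vowel (*eho*, *idpo*, *odu*, *zahwu*); -as when the last vowel of the stem is an unrounded vowel (*ige*, *etuwa*).
*ge*: last vowel = /e/, an unrounded vowel → -as → *geas*.
*to*: last vowel = /o/, a rounded vowel → -mow → *tomow*.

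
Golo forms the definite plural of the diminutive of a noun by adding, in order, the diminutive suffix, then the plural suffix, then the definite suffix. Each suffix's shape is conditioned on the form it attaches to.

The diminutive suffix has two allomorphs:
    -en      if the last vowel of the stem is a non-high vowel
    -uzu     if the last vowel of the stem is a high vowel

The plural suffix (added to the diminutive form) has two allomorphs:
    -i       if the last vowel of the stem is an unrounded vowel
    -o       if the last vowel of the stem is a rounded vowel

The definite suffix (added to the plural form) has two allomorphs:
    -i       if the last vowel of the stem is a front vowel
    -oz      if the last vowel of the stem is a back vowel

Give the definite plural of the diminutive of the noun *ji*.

*ji* — last vowel /i/ (a high vowel) → -uzu → *jiuzu*.
The diminutive form *jiuzu* — last vowel /u/ (a rounded vowel) → -o → *jiuzuo*.
Since the last vowel of the plural form *jiuzuo* is /o/ (a back vowel), it takes -oz, giving *jiuzuooz*.

jiuzuooz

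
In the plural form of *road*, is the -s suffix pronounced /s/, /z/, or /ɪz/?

The stem *road* ends in a voiced non-sibilant sound.
The plural suffix surfaces as /ɪz/ after sibilants, /s/ after other voiceless consonants, and /z/ after other voiced sounds.
So the plural -s on *road* is pronounced /z/.

/z/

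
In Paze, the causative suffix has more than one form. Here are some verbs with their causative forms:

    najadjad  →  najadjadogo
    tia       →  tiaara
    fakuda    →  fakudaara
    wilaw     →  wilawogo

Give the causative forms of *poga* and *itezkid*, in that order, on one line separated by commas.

Looking at the final sound of each stem: -ogo when the stem ends in a consonant (*najadjad*, *wilaw*); -ara when the stem ends in a vowel (*tia*, *fakuda*).
*poga* — final sound /a/ (a vowel) → -ara → *pogaara*.
*itezkid* — final sound /d/ (a consonant) → -ogo → *itezkidogo*.

pogaara, itezkidogo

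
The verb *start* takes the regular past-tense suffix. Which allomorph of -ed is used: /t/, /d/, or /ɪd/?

The stem *start* ends in /t/ or /d/.
The -ed suffix is realized as /ɪd/ after /t, d/; as /t/ after other voiceless consonants; and as /d/ after other voiced sounds.
So -ed on *start* is pronounced /ɪd/.

/ɪd/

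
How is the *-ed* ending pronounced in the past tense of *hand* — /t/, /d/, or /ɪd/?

/ɪd/

The stem *hand* ends in /t/ or /d/.
The -ed suffix is realized as /ɪd/ after /t, d/; as /t/ after other voiceless consonants; and as /d/ after other voiced sounds.
So -ed on *hand* is pronounced /ɪd/.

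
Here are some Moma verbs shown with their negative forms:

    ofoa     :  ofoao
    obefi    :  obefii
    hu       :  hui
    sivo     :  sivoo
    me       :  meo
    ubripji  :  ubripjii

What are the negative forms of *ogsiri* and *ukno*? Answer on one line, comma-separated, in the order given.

Looking at the last vowel of each stem: -i when the last vowel of the stem is a high vowel (*obefi*, *hu*, *ubripji*); -o when the last vowel of the stem is a non-high vowel (*ofoa*, *sivo*, *me*).
The last vowel of *ogsiri* is /i/, which is a high vowel, so the suffix is -i, giving *ogsirii*.
The last vowel of *ukno* is /o/, which is a non-high vowel, so the suffix is -o, giving *uknoo*.

ogsirii, uknoo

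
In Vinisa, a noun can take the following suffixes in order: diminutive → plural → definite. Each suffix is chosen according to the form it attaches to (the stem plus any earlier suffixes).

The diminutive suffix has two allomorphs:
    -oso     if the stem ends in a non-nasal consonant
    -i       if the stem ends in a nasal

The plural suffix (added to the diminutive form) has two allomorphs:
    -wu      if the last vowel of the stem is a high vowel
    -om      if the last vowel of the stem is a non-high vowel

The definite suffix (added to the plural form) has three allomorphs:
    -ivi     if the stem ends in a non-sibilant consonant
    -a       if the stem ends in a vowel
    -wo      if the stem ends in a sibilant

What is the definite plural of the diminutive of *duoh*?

duohosoomivi

*duoh* — final consonant /h/ (non-nasal) → -oso → *duohoso*.
The last vowel of the diminutive form *duohoso* is /o/, which is a non-high vowel, so the plural suffix is -om, giving *duohosoom*.
The plural form *duohosoom* — final sound /m/ (a non-sibilant consonant) → -ivi → *duohosoomivi*.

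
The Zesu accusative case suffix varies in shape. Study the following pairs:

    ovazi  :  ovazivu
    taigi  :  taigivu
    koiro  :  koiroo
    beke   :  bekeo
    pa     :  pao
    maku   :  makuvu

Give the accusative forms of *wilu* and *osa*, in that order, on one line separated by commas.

wiluvu, osao

The suffix is conditioned by the last vowel: -vu when the last vowel of the stem is a high vowel (*ovazi*, *taigi*, *maku*); -o when the last vowel of the stem is a non-high vowel (*koiro*, *beke*, *pa*).
*wilu*: last vowel = /u/, a high vowel → -vu → *wiluvu*.
*osa* — last vowel /a/ (a non-high vowel) → -o → *osao*.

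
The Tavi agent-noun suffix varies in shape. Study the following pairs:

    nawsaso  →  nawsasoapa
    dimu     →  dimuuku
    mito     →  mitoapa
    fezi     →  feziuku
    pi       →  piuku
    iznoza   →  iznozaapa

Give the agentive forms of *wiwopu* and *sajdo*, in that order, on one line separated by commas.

wiwopuuku, sajdoapa

The pattern is height harmony: -uku when the last vowel of the stem is a high vowel (*dimu*, *fezi*, *pi*); -apa when the last vowel of the stem is a non-high vowel (*nawsaso*, *mito*, *iznoza*).
The last vowel of *wiwopu* is /u/, which is a high vowel, so the suffix is -uku, giving *wiwopuuku*.
*sajdo* — last vowel /o/ (a non-high vowel) → -apa → *sajdoapa*.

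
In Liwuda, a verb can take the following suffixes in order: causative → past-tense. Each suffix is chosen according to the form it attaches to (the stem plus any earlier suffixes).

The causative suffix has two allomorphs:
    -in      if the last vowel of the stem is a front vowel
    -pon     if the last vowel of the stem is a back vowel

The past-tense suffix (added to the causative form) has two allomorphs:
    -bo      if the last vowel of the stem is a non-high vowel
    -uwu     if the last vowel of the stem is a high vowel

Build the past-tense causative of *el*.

elinuwu

The last vowel of *el* is /e/, which is a front vowel, so the causative suffix is -in, giving *elin*.
The last vowel of the causative form *elin* is /i/, which is a high vowel, so the past-tense suffix is -uwu, giving *elinuwu*.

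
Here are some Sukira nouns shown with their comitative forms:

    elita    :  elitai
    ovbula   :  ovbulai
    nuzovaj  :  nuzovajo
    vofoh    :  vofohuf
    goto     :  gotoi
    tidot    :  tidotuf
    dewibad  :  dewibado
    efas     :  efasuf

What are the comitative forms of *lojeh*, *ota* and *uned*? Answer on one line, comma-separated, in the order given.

Looking at the final sound of each stem: -uf when the stem ends in a voiceless consonant (*vofoh*, *tidot*, *efas*); -o when the stem ends in a voiced consonant (*nuzovaj*, *dewibad*); -i when the stem ends in a vowel (*elita*, *ovbula*, *goto*).
Since the final sound of *lojeh* is /h/ (a voiceless consonant), it takes -uf, giving *lojehuf*.
Since the final sound of *ota* is /a/ (a vowel), it takes -i, giving *otai*.
The final sound of *uned* is /d/, which is a voiced consonant, so the suffix is -o, giving *unedo*.

lojehuf, otai, unedo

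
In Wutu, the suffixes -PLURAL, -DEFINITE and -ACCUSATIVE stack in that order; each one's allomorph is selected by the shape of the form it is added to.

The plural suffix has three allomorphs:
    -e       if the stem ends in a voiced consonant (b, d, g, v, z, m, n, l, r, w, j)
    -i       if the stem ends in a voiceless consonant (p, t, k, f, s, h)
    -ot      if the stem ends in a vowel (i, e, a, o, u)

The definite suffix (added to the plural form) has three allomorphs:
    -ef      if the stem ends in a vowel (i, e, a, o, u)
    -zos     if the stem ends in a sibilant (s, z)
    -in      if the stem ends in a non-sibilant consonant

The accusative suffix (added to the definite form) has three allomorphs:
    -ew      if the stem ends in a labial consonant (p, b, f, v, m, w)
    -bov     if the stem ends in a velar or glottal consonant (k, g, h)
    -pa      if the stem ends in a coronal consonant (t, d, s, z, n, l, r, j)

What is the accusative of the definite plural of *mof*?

mofiefew

*mof*: final sound = /f/, a voiceless consonant → -i → *mofi*.
The final sound of the plural form *mofi* is /i/, which is a vowel, so the definite suffix is -ef, giving *mofief*.
The definite form *mofief*: final consonant = /f/, labial → -ew → *mofiefew*.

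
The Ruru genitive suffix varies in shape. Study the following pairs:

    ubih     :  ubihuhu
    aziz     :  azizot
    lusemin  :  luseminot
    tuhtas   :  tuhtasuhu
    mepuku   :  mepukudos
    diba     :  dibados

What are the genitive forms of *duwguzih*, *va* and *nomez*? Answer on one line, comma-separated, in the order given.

duwguzihuhu, vados, nomezot

The suffix is conditioned by the final sound: -uhu when the stem ends in a voiceless consonant (*ubih*, *tuhtas*); -ot when the stem ends in a voiced consonant (*aziz*, *lusemin*); -dos when the stem ends in a vowel (*mepuku*, *diba*).
*duwguzih* — final sound /h/ (a voiceless consonant) → -uhu → *duwguzihuhu*.
The final sound of *va* is /a/, which is a vowel, so the suffix is -dos, giving *vados*.
*nomez*: final sound = /z/, a voiced consonant → -ot → *nomezot*.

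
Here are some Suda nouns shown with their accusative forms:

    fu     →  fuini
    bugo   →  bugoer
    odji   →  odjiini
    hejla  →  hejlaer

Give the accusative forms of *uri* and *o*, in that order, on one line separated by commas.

uriini, oer

Looking at the last vowel of each stem: -ini when the last vowel of the stem is a high vowel (*fu*, *odji*); -er when the last vowel of the stem is a non-high vowel (*bugo*, *hejla*).
The last vowel of *uri* is /i/, which is a high vowel, so the suffix is -ini, giving *uriini*.
*o* — last vowel /o/ (a non-high vowel) → -er → *oer*.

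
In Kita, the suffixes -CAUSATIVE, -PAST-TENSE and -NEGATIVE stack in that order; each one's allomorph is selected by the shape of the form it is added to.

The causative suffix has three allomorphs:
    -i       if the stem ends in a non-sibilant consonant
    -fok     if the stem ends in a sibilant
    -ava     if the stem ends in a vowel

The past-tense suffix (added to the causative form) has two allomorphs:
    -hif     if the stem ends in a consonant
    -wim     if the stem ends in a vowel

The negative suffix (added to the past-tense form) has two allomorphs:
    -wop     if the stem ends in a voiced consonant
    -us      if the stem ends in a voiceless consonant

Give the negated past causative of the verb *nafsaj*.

nafsajiwimwop

Since the final sound of *nafsaj* is /j/ (a non-sibilant consonant), it takes -i, giving *nafsaji*.
The final sound of the causative form *nafsaji* is /i/, which is a vowel, so the past-tense suffix is -wim, giving *nafsajiwim*.
The past-tense form *nafsajiwim* — final consonant /m/ (voiced) → -wop → *nafsajiwimwop*.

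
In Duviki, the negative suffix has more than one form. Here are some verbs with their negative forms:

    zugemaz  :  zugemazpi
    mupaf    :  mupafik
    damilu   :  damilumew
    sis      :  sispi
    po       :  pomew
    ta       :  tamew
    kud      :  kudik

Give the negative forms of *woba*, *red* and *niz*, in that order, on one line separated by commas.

wobamew, redik, nizpi

The alternation tracks the final sound of the stem — -pi when the stem ends in a sibilant (*zugemaz*, *sis*); -ik when the stem ends in a non-sibilant consonant (*mupaf*, *kud*); -mew when the stem ends in a vowel (*damilu*, *po*, *ta*).
*woba* — final sound /a/ (a vowel) → -mew → *wobamew*.
Since the final sound of *red* is /d/ (a non-sibilant consonant), it takes -ik, giving *redik*.
Since the final sound of *niz* is /z/ (a sibilant), it takes -pi, giving *nizpi*.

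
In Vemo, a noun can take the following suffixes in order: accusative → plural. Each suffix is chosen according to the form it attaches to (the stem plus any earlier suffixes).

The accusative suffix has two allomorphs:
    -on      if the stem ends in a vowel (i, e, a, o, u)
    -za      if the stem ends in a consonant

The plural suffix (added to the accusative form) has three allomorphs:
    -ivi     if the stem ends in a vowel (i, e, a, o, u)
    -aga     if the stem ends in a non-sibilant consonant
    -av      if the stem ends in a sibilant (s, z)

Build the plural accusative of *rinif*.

*rinif* — final sound /f/ (a consonant) → -za → *rinifza*.
The accusative form *rinifza* — final sound /a/ (a vowel) → -ivi → *rinifzaivi*.

rinifzaivi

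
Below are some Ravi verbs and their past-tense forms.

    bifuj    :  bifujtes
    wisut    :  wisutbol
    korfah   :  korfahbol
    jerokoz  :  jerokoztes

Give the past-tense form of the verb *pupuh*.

pupuhbol

Looking at the final consonant of each stem: -bol when the stem ends in a voiceless consonant (*wisut*, *korfah*); -tes when the stem ends in a voiced consonant (*bifuj*, *jerokoz*).
The final consonant of *pupuh* is /h/, which is voiceless, so the suffix is -bol, giving *pupuhbol*.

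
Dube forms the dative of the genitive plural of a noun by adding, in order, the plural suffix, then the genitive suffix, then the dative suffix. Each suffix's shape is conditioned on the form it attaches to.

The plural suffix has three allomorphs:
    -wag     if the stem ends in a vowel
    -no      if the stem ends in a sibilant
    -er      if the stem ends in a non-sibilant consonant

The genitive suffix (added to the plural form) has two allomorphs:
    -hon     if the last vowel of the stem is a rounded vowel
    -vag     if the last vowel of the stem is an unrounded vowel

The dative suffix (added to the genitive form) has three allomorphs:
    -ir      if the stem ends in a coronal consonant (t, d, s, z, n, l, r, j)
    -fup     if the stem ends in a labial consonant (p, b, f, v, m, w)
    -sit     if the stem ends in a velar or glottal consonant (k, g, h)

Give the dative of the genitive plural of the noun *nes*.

nesnohonir

*nes* — final sound /s/ (a sibilant) → -no → *nesno*.
The last vowel of the plural form *nesno* is /o/, which is a rounded vowel, so the genitive suffix is -hon, giving *nesnohon*.
The final consonant of the genitive form *nesnohon* is /n/, which is coronal, so the dative suffix is -ir, giving *nesnohonir*.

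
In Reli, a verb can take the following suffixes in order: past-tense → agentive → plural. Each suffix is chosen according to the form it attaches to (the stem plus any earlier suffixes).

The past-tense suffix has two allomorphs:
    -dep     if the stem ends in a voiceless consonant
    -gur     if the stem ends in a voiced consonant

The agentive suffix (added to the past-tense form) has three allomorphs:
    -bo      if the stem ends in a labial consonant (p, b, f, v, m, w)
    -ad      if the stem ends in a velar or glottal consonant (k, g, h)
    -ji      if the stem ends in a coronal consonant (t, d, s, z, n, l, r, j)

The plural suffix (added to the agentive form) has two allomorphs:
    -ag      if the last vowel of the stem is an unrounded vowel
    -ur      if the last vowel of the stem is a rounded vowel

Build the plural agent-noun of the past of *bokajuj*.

bokajujgurjiag

*bokajuj* — final consonant /j/ (voiced) → -gur → *bokajujgur*.
Since the final consonant of the past-tense form *bokajujgur* is /r/ (coronal), it takes -ji, giving *bokajujgurji*.
The agentive form *bokajujgurji*: last vowel = /i/, an unrounded vowel → -ag → *bokajujgurjiag*.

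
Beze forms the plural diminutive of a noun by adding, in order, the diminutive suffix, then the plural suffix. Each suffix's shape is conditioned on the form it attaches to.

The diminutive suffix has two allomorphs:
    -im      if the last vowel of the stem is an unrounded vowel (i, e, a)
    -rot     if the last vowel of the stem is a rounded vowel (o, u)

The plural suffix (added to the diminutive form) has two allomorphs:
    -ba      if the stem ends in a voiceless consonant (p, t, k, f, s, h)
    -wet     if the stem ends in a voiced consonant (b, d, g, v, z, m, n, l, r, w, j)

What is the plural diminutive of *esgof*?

Since the last vowel of *esgof* is /o/ (a rounded vowel), it takes -rot, giving *esgofrot*.
The diminutive form *esgofrot*: final consonant = /t/, voiceless → -ba → *esgofrotba*.

esgofrotba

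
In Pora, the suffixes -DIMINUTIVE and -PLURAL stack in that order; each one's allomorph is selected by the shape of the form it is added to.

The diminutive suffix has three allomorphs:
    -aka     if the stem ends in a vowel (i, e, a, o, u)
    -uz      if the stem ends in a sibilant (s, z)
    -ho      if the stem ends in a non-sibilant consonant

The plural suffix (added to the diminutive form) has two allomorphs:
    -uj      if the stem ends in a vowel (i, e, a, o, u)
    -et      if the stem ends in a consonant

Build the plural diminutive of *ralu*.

Since the final sound of *ralu* is /u/ (a vowel), it takes -aka, giving *raluaka*.
The diminutive form *raluaka* — final sound /a/ (a vowel) → -uj → *raluakauj*.

raluakauj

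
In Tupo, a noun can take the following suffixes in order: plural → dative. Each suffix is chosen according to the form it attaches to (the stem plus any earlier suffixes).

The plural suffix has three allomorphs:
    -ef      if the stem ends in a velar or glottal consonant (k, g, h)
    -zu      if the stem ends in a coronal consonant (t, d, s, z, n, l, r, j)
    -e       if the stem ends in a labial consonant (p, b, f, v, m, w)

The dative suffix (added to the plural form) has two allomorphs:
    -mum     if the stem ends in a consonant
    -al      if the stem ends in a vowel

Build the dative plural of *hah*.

Since the final consonant of *hah* is /h/ (velar/glottal), it takes -ef, giving *hahef*.
Since the final sound of the plural form *hahef* is /f/ (a consonant), it takes -mum, giving *hahefmum*.

hahefmum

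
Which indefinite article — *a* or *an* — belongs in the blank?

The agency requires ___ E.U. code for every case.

The indefinite article is chosen by the initial *sound* of the following word, not its spelling.
The initialism *E.U.* is read letter by letter; the first letter, E, is pronounced /iː/, which begins with a vowel sound.
So the article is *an*: The agency requires an E.U. code for every case.

an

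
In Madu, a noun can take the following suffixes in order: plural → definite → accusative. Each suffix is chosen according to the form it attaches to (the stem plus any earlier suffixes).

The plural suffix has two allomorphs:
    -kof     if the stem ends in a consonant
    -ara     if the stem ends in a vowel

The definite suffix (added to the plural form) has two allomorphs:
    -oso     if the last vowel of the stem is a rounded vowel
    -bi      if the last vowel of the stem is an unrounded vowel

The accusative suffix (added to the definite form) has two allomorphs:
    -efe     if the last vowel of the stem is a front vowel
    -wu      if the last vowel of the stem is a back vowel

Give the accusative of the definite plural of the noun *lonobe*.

Since the final sound of *lonobe* is /e/ (a vowel), it takes -ara, giving *lonobeara*.
The plural form *lonobeara*: last vowel = /a/, an unrounded vowel → -bi → *lonobearabi*.
Since the last vowel of the definite form *lonobearabi* is /i/ (a front vowel), it takes -efe, giving *lonobearabiefe*.

lonobearabiefe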